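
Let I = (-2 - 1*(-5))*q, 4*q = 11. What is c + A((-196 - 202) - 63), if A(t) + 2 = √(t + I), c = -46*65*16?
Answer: -47842 + I*√1811/2 ≈ -47842.0 + 21.278*I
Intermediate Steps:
q = 11/4 (q = (¼)*11 = 11/4 ≈ 2.7500)
c = -47840 (c = -2990*16 = -47840)
I = 33/4 (I = (-2 - 1*(-5))*(11/4) = (-2 + 5)*(11/4) = 3*(11/4) = 33/4 ≈ 8.2500)
A(t) = -2 + √(33/4 + t) (A(t) = -2 + √(t + 33/4) = -2 + √(33/4 + t))
c + A((-196 - 202) - 63) = -47840 + (-2 + √(33 + 4*((-196 - 202) - 63))/2) = -47840 + (-2 + √(33 + 4*(-398 - 63))/2) = -47840 + (-2 + √(33 + 4*(-461))/2) = -47840 + (-2 + √(33 - 1844)/2) = -47840 + (-2 + √(-1811)/2) = -47840 + (-2 + (I*√1811)/2) = -47840 + (-2 + I*√1811/2) = -47842 + I*√1811/2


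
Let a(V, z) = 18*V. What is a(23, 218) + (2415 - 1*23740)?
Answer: -20911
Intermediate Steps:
a(23, 218) + (2415 - 1*23740) = 18*23 + (2415 - 1*23740) = 414 + (2415 - 23740) = 414 - 21325 = -20911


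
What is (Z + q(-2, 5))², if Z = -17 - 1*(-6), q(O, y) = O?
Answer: 169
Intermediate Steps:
Z = -11 (Z = -17 + 6 = -11)
(Z + q(-2, 5))² = (-11 - 2)² = (-13)² = 169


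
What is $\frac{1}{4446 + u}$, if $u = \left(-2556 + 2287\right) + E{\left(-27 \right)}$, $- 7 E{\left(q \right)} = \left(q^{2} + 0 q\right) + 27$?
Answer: $\frac{1}{4069} \approx 0.00024576$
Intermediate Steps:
$E{\left(q \right)} = - \frac{27}{7} - \frac{q^{2}}{7}$ ($E{\left(q \right)} = - \frac{\left(q^{2} + 0 q\right) + 27}{7} = - \frac{\left(q^{2} + 0\right) + 27}{7} = - \frac{q^{2} + 27}{7} = - \frac{27 + q^{2}}{7} = - \frac{27}{7} - \frac{q^{2}}{7}$)
$u = -377$ ($u = \left(-2556 + 2287\right) - \left(\frac{27}{7} + \frac{\left(-27\right)^{2}}{7}\right) = -269 - 108 = -377$)
$\frac{1}{4446 + u} = \frac{1}{4446 - 377} = \frac{1}{4069}$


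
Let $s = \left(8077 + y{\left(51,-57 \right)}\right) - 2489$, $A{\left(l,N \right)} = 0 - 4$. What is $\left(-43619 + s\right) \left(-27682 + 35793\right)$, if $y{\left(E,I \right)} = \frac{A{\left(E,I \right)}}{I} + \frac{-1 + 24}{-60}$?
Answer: $- \frac{117219352789}{380} \approx -3.0847 \cdot 10^{8}$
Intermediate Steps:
$A{\left(l,N \right)} = -4$
$y{\left(E,I \right)} = - \frac{23}{60} - \frac{4}{I}$ ($y{\left(E,I \right)} = - \frac{4}{I} + \frac{-1 + 24}{-60} = - \frac{4}{I} + 23 \left(- \frac{1}{60}\right) = - \frac{4}{I} - \frac{23}{60} = - \frac{23}{60} - \frac{4}{I}$)
$s = \frac{2123321}{380}$ ($s = \left(8077 - \left(\frac{23}{60} + \frac{4}{-57}\right)\right) - 2489 = \left(8077 - \frac{119}{380}\right) - 2489 = \frac{3069141}{380} - 2489 = \frac{2123321}{380} \approx 5587.7$)
$\left(-43619 + s\right) \left(-27682 + 35793\right) = \left(-43619 + \frac{2123321}{380}\right) \left(-27682 + 35793\right) = \left(- \frac{14451899}{380}\right) 8111 = - \frac{117219352789}{380}$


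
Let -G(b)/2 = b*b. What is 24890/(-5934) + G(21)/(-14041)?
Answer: -172123351/41659647 ≈ -4.1317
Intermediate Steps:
G(b) = -2*b² (G(b) = -2*b*b = -2*b²)
24890/(-5934) + G(21)/(-14041) = 24890/(-5934) - 2*21²/(-14041) = 24890*(-1/5934) - 2*441*(-1/14041) = -12445/2967 - 882*(-1/14041) = -12445/2967 + 882/14041 = -172123351/41659647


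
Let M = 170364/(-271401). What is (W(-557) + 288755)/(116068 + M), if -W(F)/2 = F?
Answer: 26223578823/10500266968 ≈ 2.4974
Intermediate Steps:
W(F) = -2*F
M = -56788/90467 (M = 170364*(-1/271401) = -56788/90467 ≈ -0.62772)
(W(-557) + 288755)/(116068 + M) = (-2*(-557) + 288755)/(116068 - 56788/90467) = (1114 + 288755)/(10500266968/90467) = 289869*(90467/10500266968) = 26223578823/10500266968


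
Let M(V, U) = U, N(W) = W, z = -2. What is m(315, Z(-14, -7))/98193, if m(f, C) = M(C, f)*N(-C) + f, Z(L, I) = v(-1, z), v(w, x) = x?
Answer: 315/32731 ≈ 0.0096239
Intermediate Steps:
Z(L, I) = -2
m(f, C) = f - C*f (m(f, C) = f*(-C) + f = -C*f + f = f - C*f)
m(315, Z(-14, -7))/98193 = (315*(1 - 1*(-2)))/98193 = (315*(1 + 2))*(1/98193) = (315*3)*(1/98193) = 945*(1/98193) = 315/32731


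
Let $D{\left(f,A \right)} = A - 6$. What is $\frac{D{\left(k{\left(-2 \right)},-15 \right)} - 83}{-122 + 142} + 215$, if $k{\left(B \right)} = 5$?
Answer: $\frac{1049}{5} \approx 209.8$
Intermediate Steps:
$D{\left(f,A \right)} = -6 + A$
$\frac{D{\left(k{\left(-2 \right)},-15 \right)} - 83}{-122 + 142} + 215 = \frac{\left(-6 - 15\right) - 83}{-122 + 142} + 215 = \frac{-21 - 83}{20} + 215 = \left(-104\right) \frac{1}{20} + 215 = - \frac{26}{5} + 215 = \frac{1049}{5}$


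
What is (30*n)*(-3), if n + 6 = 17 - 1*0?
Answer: -990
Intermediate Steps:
n = 11 (n = -6 + (17 - 1*0) = -6 + (17 + 0) = -6 + 17 = 11)
(30*n)*(-3) = (30*11)*(-3) = 330*(-3) = -990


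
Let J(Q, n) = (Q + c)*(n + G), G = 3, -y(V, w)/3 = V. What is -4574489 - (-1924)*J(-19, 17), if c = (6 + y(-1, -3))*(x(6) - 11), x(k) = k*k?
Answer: 3352391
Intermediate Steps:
y(V, w) = -3*V
x(k) = k²
c = 225 (c = (6 - 3*(-1))*(6² - 11) = (6 + 3)*(36 - 11) = 9*25 = 225)
J(Q, n) = (3 + n)*(225 + Q) (J(Q, n) = (Q + 225)*(n + 3) = (225 + Q)*(3 + n) = (3 + n)*(225 + Q))
-4574489 - (-1924)*J(-19, 17) = -4574489 - (-1924)*(675 + 3*(-19) + 225*17 - 19*17) = -4574489 - (-1924)*(675 - 57 + 3825 - 323) = -4574489 - (-1924)*4120 = -4574489 - 1*(-7926880) = -4574489 + 7926880 = 3352391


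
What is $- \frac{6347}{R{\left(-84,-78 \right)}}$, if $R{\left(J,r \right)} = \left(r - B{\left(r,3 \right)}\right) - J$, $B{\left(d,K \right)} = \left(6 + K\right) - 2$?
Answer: $6347$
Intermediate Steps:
$B{\left(d,K \right)} = 4 + K$
$R{\left(J,r \right)} = -7 + r - J$ ($R{\left(J,r \right)} = \left(r - \left(4 + 3\right)\right) - J = \left(r - 7\right) - J = \left(-7 + r\right) - J = -7 + r - J$)
$- \frac{6347}{R{\left(-84,-78 \right)}} = - \frac{6347}{-7 - 78 - -84} = - \frac{6347}{-7 - 78 + 84} = - \frac{6347}{-1} = \left(-6347\right) \left(-1\right) = 6347$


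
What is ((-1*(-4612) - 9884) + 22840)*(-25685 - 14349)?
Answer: -703317312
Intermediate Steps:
((-1*(-4612) - 9884) + 22840)*(-25685 - 14349) = ((4612 - 9884) + 22840)*(-40034) = (-5272 + 22840)*(-40034) = 17568*(-40034) = -703317312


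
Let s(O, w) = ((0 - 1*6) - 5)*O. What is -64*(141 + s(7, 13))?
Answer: -4096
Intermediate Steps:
s(O, w) = -11*O (s(O, w) = ((0 - 6) - 5)*O = (-6 - 5)*O = -11*O)
-64*(141 + s(7, 13)) = -64*(141 - 11*7) = -64*(141 - 77) = -64*64 = -4096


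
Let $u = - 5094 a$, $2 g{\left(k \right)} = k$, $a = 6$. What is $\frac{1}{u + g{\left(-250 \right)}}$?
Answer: $- \frac{1}{30689} \approx -3.2585 \cdot 10^{-5}$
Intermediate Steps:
$g{\left(k \right)} = \frac{k}{2}$
$u = -30564$ ($u = \left(-5094\right) 6 = -30564$)
$\frac{1}{u + g{\left(-250 \right)}} = \frac{1}{-30564 + \frac{1}{2} \left(-250\right)} = \frac{1}{-30564 - 125} = \frac{1}{-30689} = - \frac{1}{30689}$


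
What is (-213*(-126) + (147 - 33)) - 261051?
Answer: -234099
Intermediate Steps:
(-213*(-126) + (147 - 33)) - 261051 = (26838 + 114) - 261051 = 26952 - 261051 = -234099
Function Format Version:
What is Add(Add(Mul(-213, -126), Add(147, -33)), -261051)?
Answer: -234099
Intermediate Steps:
Add(Add(Mul(-213, -126), Add(147, -33)), -261051) = Add(Add(26838, 114), -261051) = Add(26952, -261051) = -234099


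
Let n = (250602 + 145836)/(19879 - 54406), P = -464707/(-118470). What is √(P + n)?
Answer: I*√14053330359596011110/1363471230 ≈ 2.7494*I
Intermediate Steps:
P = 464707/118470 (P = -464707*(-1/118470) = 464707/118470 ≈ 3.9226)
n = -132146/11509 (n = 396438/(-34527) = 396438*(-1/34527) = -132146/11509 ≈ -11.482)
√(P + n) = √(464707/118470 - 132146/11509) = √(-10307023757/1363471230) = I*√14053330359596011110/1363471230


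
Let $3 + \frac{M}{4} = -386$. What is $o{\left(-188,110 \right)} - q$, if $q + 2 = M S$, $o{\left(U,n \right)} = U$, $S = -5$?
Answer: $-7966$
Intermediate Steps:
$M = -1556$ ($M = -12 + 4 \left(-386\right) = -12 - 1544 = -1556$)
$q = 7778$ ($q = -2 - -7780 = -2 + 7780 = 7778$)
$o{\left(-188,110 \right)} - q = -188 - 7778 = -7966$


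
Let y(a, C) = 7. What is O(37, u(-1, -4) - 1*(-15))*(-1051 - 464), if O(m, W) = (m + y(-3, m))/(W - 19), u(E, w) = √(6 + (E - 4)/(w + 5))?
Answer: 22220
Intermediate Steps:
u(E, w) = √(6 + (-4 + E)/(5 + w))
O(m, W) = (7 + m)/(-19 + W) (O(m, W) = (m + 7)/(W - 19) = (7 + m)/(-19 + W))
O(37, u(-1, -4) - 1*(-15))*(-1051 - 464) = ((7 + 37)/(-19 + (√((26 - 1 + 6*(-4))/(5 - 4)) - 1*(-15))))*(-1051 - 464) = (44/(-19 + (√((26 - 1 - 24)/1) + 15)))*(-1515) = (44/(-19 + (√(1*1) + 15)))*(-1515) = (44/(-19 + (√1 + 15)))*(-1515) = (44/(-19 + (1 + 15)))*(-1515) = (44/(-19 + 16))*(-1515) = (44/(-3))*(-1515) = -⅓*44*(-1515) = -44/3*(-1515) = 22220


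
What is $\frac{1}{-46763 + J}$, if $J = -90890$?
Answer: $- \frac{1}{137653} \approx -7.2646 \cdot 10^{-6}$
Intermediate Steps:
$\frac{1}{-46763 + J} = \frac{1}{-46763 - 90890} = \frac{1}{-137653} = - \frac{1}{137653}$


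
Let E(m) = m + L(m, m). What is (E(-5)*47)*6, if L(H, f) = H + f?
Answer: -4230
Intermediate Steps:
E(m) = 3*m (E(m) = m + (m + m) = m + 2*m = 3*m)
(E(-5)*47)*6 = ((3*(-5))*47)*6 = -15*47*6 = -705*6 = -4230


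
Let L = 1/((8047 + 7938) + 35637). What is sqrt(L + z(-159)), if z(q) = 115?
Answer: sqrt(306455603282)/51622 ≈ 10.724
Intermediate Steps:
L = 1/51622 (L = 1/(15985 + 35637) = 1/51622 ≈ 1.9372e-5)
sqrt(L + z(-159)) = sqrt(1/51622 + 115) = sqrt(5936531/51622) = sqrt(306455603282)/51622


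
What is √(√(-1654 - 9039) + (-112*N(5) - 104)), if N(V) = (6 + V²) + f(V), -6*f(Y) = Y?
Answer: √(-31344 + 153*I*√37)/3 ≈ 0.87602 + 59.021*I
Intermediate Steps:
f(Y) = -Y/6
N(V) = 6 + V² - V/6 (N(V) = (6 + V²) - V/6 = 6 + V² - V/6)
√(√(-1654 - 9039) + (-112*N(5) - 104)) = √(√(-1654 - 9039) + (-112*(6 + 5² - ⅙*5) - 104)) = √(√(-10693) + (-112*(6 + 25 - ⅚) - 104)) = √(17*I*√37 + (-112*181/6 - 104)) = √(17*I*√37 + (-10136/3 - 104)) = √(17*I*√37 - 10448/3) = √(-10448/3 + 17*I*√37)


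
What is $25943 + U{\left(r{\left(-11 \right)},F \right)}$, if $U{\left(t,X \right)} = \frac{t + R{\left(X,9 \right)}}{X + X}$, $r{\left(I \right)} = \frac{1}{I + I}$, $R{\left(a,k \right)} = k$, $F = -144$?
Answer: $\frac{164374651}{6336} \approx 25943.0$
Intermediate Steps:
$r{\left(I \right)} = \frac{1}{2 I}$
$U{\left(t,X \right)} = \frac{9 + t}{2 X}$ ($U{\left(t,X \right)} = \frac{t + 9}{X + X} = \frac{9 + t}{2 X}$)
$25943 + U{\left(r{\left(-11 \right)},F \right)} = 25943 + \frac{9 + \frac{1}{2 \left(-11\right)}}{2 \left(-144\right)} = 25943 + \frac{1}{2} \left(- \frac{1}{144}\right) \left(9 + \frac{1}{2} \left(- \frac{1}{11}\right)\right) = 25943 + \frac{1}{2} \left(- \frac{1}{144}\right) \left(9 - \frac{1}{22}\right) = 25943 + \frac{1}{2} \left(- \frac{1}{144}\right) \frac{197}{22} = 25943 - \frac{197}{6336} = \frac{164374651}{6336}$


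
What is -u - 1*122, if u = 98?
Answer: -220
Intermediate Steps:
-u - 1*122 = -1*98 - 1*122 = -98 - 122 = -220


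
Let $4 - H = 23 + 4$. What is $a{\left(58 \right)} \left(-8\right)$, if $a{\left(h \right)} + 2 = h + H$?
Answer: $-264$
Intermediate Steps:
$H = -23$ ($H = 4 - \left(23 + 4\right) = 4 - 27 = -23$)
$a{\left(h \right)} = -25 + h$ ($a{\left(h \right)} = -2 + \left(h - 23\right) = -2 + \left(-23 + h\right) = -25 + h$)
$a{\left(58 \right)} \left(-8\right) = \left(-25 + 58\right) \left(-8\right) = 33 \left(-8\right) = -264$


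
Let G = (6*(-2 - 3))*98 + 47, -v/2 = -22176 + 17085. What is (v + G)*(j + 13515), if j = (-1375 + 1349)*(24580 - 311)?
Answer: -4500804431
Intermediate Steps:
j = -630994 (j = -26*24269 = -630994)
v = 10182 (v = -2*(-22176 + 17085) = -2*(-5091) = 10182)
G = -2893 (G = (6*(-5))*98 + 47 = -30*98 + 47 = -2940 + 47 = -2893)
(v + G)*(j + 13515) = (10182 - 2893)*(-630994 + 13515) = 7289*(-617479) = -4500804431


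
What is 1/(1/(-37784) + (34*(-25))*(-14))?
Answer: 37784/449629599 ≈ 8.4034e-5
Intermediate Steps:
1/(1/(-37784) + (34*(-25))*(-14)) = 1/(-1/37784 - 850*(-14)) = 1/(-1/37784 + 11900) = 1/(449629599/37784) = 37784/449629599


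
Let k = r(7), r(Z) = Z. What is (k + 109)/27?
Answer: 116/27 ≈ 4.2963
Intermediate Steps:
k = 7
(k + 109)/27 = (7 + 109)/27 = 116*(1/27) = 116/27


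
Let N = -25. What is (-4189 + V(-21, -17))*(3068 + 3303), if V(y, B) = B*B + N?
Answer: -25006175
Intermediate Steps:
V(y, B) = -25 + B**2 (V(y, B) = B*B - 25 = B**2 - 25 = -25 + B**2)
(-4189 + V(-21, -17))*(3068 + 3303) = (-4189 + (-25 + (-17)**2))*(3068 + 3303) = (-4189 + (-25 + 289))*6371 = (-4189 + 264)*6371 = -3925*6371 = -25006175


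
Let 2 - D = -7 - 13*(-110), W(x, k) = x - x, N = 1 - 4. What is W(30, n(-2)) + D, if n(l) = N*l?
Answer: -1421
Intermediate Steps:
N = -3
n(l) = -3*l
W(x, k) = 0
D = -1421 (D = 2 - (-7 - 13*(-110)) = 2 - (-7 + 1430) = 2 - 1*1423 = 2 - 1423 = -1421)
W(30, n(-2)) + D = 0 - 1421 = -1421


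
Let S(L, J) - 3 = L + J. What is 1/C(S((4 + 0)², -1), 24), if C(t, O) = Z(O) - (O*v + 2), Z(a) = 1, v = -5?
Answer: 1/119 ≈ 0.0084034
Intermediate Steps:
S(L, J) = 3 + J + L (S(L, J) = 3 + (L + J) = 3 + (J + L) = 3 + J + L)
C(t, O) = -1 + 5*O (C(t, O) = 1 - (O*(-5) + 2) = 1 - (-5*O + 2) = 1 - (2 - 5*O) = 1 + (-2 + 5*O) = -1 + 5*O)
1/C(S((4 + 0)², -1), 24) = 1/(-1 + 5*24) = 1/(-1 + 120) = 1/119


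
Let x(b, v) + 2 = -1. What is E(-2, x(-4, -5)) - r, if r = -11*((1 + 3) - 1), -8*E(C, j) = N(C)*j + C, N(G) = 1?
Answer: 269/8 ≈ 33.625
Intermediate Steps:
x(b, v) = -3 (x(b, v) = -2 - 1 = -3)
E(C, j) = -C/8 - j/8 (E(C, j) = -(1*j + C)/8 = -(j + C)/8 = -(C + j)/8 = -C/8 - j/8)
r = -33 (r = -11*(4 - 1) = -11*3 = -33)
E(-2, x(-4, -5)) - r = (-1/8*(-2) - 1/8*(-3)) - 1*(-33) = (1/4 + 3/8) + 33 = 5/8 + 33 = 269/8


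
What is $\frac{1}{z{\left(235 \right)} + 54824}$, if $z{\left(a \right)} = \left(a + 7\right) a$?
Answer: $\frac{1}{111694} \approx 8.953 \cdot 10^{-6}$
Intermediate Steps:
$z{\left(a \right)} = a \left(7 + a\right)$ ($z{\left(a \right)} = \left(7 + a\right) a = a \left(7 + a\right)$)
$\frac{1}{z{\left(235 \right)} + 54824} = \frac{1}{235 \left(7 + 235\right) + 54824} = \frac{1}{235 \cdot 242 + 54824} = \frac{1}{56870 + 54824} = \frac{1}{111694}$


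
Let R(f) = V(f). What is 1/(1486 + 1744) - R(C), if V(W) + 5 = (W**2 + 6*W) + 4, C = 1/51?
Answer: 436013/494190 ≈ 0.88228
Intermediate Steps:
C = 1/51 ≈ 0.019608
V(W) = -1 + W**2 + 6*W (V(W) = -5 + ((W**2 + 6*W) + 4) = -5 + (4 + W**2 + 6*W) = -1 + W**2 + 6*W)
R(f) = -1 + f**2 + 6*f
1/(1486 + 1744) - R(C) = 1/(1486 + 1744) - (-1 + (1/51)**2 + 6*(1/51)) = 1/3230 - (-1 + 1/2601 + 2/17) = 1/3230 - 1*(-2294/2601) = 1/3230 + 2294/2601 = 436013/494190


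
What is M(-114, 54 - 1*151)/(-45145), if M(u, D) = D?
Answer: 97/45145 ≈ 0.0021486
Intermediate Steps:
M(-114, 54 - 1*151)/(-45145) = (54 - 1*151)/(-45145) = (54 - 151)*(-1/45145) = -97*(-1/45145) = 97/45145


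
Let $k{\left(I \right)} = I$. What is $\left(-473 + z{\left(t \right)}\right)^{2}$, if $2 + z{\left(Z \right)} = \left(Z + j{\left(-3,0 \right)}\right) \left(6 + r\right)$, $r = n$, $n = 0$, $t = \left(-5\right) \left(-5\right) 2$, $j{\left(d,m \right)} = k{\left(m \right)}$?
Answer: $30625$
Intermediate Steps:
$j{\left(d,m \right)} = m$
$t = 50$ ($t = 25 \cdot 2 = 50$)
$r = 0$
$z{\left(Z \right)} = -2 + 6 Z$ ($z{\left(Z \right)} = -2 + \left(Z + 0\right) \left(6 + 0\right) = -2 + Z 6 = -2 + 6 Z$)
$\left(-473 + z{\left(t \right)}\right)^{2} = \left(-473 + \left(-2 + 6 \cdot 50\right)\right)^{2} = \left(-473 + \left(-2 + 300\right)\right)^{2} = \left(-473 + 298\right)^{2} = \left(-175\right)^{2} = 30625$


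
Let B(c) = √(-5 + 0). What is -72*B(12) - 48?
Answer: -48 - 72*I*√5 ≈ -48.0 - 161.0*I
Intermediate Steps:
B(c) = I*√5 (B(c) = √(-5) = I*√5)
-72*B(12) - 48 = -72*I*√5 - 48 = -48 - 72*I*√5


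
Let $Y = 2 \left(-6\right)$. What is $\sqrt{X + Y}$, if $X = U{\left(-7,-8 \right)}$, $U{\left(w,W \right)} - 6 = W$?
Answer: $i \sqrt{14} \approx 3.7417 i$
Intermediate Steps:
$U{\left(w,W \right)} = 6 + W$
$Y = -12$
$X = -2$ ($X = 6 - 8 = -2$)
$\sqrt{X + Y} = \sqrt{-2 - 12} = \sqrt{-14} = i \sqrt{14}$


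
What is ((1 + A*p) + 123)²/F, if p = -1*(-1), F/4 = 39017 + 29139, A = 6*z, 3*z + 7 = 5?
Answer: 900/17039 ≈ 0.052820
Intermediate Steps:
z = -⅔ (z = -7/3 + (⅓)*5 = -7/3 + 5/3 = -⅔ ≈ -0.66667)
A = -4 (A = 6*(-⅔) = -4)
F = 272624 (F = 4*(39017 + 29139) = 4*68156 = 272624)
p = 1
((1 + A*p) + 123)²/F = ((1 - 4*1) + 123)²/272624 = ((1 - 4) + 123)²*(1/272624) = (-3 + 123)²*(1/272624) = 120²*(1/272624) = 14400*(1/272624) = 900/17039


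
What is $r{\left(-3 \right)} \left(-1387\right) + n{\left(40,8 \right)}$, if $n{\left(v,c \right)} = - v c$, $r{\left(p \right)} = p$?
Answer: $3841$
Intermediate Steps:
$n{\left(v,c \right)} = - c v$
$r{\left(-3 \right)} \left(-1387\right) + n{\left(40,8 \right)} = \left(-3\right) \left(-1387\right) - 8 \cdot 40 = 4161 - 320 = 3841$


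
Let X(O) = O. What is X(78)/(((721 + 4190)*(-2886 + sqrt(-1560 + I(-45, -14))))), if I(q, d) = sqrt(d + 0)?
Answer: -26/(1637*(2886 - sqrt(-1560 + I*sqrt(14)))) ≈ -5.5024e-6 - 7.5306e-8*I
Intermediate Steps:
I(q, d) = sqrt(d)
X(78)/(((721 + 4190)*(-2886 + sqrt(-1560 + I(-45, -14))))) = 78/(((721 + 4190)*(-2886 + sqrt(-1560 + sqrt(-14))))) = 78/((4911*(-2886 + sqrt(-1560 + I*sqrt(14))))) = 78/(-14173146 + 4911*sqrt(-1560 + I*sqrt(14)))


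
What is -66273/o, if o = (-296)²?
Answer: -66273/87616 ≈ -0.75640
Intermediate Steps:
o = 87616
-66273/o = -66273/87616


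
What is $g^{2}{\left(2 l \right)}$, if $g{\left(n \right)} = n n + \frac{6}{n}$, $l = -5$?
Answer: $\frac{247009}{25} \approx 9880.4$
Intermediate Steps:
$g{\left(n \right)} = n^{2} + \frac{6}{n}$
$g^{2}{\left(2 l \right)} = \left(\frac{6 + \left(2 \left(-5\right)\right)^{3}}{2 \left(-5\right)}\right)^{2} = \left(\frac{6 + \left(-10\right)^{3}}{-10}\right)^{2} = \left(- \frac{6 - 1000}{10}\right)^{2} = \left(\left(- \frac{1}{10}\right) \left(-994\right)\right)^{2} = \left(\frac{497}{5}\right)^{2} = \frac{247009}{25}$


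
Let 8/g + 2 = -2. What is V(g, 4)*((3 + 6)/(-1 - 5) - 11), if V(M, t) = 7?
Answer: -175/2 ≈ -87.500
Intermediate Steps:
g = -2 (g = 8/(-2 - 2) = 8/(-4) = 8*(-¼) = -2)
V(g, 4)*((3 + 6)/(-1 - 5) - 11) = 7*((3 + 6)/(-1 - 5) - 11) = 7*(9/(-6) - 11) = 7*(9*(-⅙) - 11) = 7*(-3/2 - 11) = 7*(-25/2) = -175/2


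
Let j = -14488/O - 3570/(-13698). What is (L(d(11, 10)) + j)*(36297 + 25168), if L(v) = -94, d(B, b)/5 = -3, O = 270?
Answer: -186152886707/20547 ≈ -9.0599e+6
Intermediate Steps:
d(B, b) = -15 (d(B, b) = 5*(-3) = -15)
j = -5485909/102735 (j = -14488/270 - 3570/(-13698) = -14488*1/270 - 3570*(-1/13698) = -7244/135 + 595/2283 = -5485909/102735 ≈ -53.399)
(L(d(11, 10)) + j)*(36297 + 25168) = (-94 - 5485909/102735)*(36297 + 25168) = -15142999/102735*61465 = -186152886707/20547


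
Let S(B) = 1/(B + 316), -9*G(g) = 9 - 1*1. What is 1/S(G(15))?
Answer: 2836/9 ≈ 315.11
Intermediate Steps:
G(g) = -8/9 (G(g) = -(9 - 1*1)/9 = -(9 - 1)/9 = -⅑*8 = -8/9)
S(B) = 1/(316 + B)
1/S(G(15)) = 1/(1/(316 - 8/9)) = 1/(1/(2836/9)) = 1/(9/2836) = 2836/9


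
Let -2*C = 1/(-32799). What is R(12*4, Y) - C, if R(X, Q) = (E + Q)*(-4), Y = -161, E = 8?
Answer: 40145975/65598 ≈ 612.00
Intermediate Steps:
R(X, Q) = -32 - 4*Q (R(X, Q) = (8 + Q)*(-4) = -32 - 4*Q)
C = 1/65598 (C = -½/(-32799) = -½*(-1/32799) = 1/65598 ≈ 1.5244e-5)
R(12*4, Y) - C = (-32 - 4*(-161)) - 1*1/65598 = (-32 + 644) - 1/65598 = 612 - 1/65598 = 40145975/65598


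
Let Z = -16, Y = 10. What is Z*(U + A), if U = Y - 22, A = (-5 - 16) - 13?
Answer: 736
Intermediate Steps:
A = -34 (A = -21 - 13 = -34)
U = -12 (U = 10 - 22 = -12)
Z*(U + A) = -16*(-12 - 34) = -16*(-46) = 736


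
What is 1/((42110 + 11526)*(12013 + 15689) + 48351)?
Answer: 1/1485872823 ≈ 6.7300e-10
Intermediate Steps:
1/((42110 + 11526)*(12013 + 15689) + 48351) = 1/(53636*27702 + 48351) = 1/(1485824472 + 48351) = 1/1485872823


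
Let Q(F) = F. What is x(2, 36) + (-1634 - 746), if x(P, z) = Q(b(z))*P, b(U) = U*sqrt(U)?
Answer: -1948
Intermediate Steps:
b(U) = U**(3/2)
x(P, z) = P*z**(3/2) (x(P, z) = z**(3/2)*P = P*z**(3/2))
x(2, 36) + (-1634 - 746) = 2*36**(3/2) + (-1634 - 746) = 2*216 - 2380 = 432 - 2380 = -1948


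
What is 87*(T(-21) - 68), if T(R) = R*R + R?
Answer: 30624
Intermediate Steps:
T(R) = R + R² (T(R) = R² + R = R + R²)
87*(T(-21) - 68) = 87*(-21*(1 - 21) - 68) = 87*(-21*(-20) - 68) = 87*(420 - 68) = 87*352 = 30624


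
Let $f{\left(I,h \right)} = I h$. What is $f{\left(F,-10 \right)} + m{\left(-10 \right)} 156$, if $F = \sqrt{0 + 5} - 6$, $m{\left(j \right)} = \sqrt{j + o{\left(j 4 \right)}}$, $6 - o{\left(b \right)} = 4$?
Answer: $60 - 10 \sqrt{5} + 312 i \sqrt{2} \approx 37.639 + 441.23 i$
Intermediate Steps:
$o{\left(b \right)} = 2$ ($o{\left(b \right)} = 6 - 4 = 2$)
$m{\left(j \right)} = \sqrt{2 + j}$ ($m{\left(j \right)} = \sqrt{j + 2} = \sqrt{2 + j}$)
$F = -6 + \sqrt{5}$ ($F = \sqrt{5} - 6 = -6 + \sqrt{5} \approx -3.7639$)
$f{\left(F,-10 \right)} + m{\left(-10 \right)} 156 = \left(-6 + \sqrt{5}\right) \left(-10\right) + \sqrt{2 - 10} \cdot 156 = \left(60 - 10 \sqrt{5}\right) + \sqrt{-8} \cdot 156 = \left(60 - 10 \sqrt{5}\right) + 2 i \sqrt{2} \cdot 156 = \left(60 - 10 \sqrt{5}\right) + 312 i \sqrt{2} = 60 - 10 \sqrt{5} + 312 i \sqrt{2}$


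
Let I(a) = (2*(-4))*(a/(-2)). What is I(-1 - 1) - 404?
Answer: -412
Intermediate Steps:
I(a) = 4*a (I(a) = -8*a*(-1)/2 = -(-4)*a = 4*a)
I(-1 - 1) - 404 = 4*(-1 - 1) - 404 = 4*(-2) - 404 = -8 - 404 = -412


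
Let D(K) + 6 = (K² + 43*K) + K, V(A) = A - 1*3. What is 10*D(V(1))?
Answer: -900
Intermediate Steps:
V(A) = -3 + A (V(A) = A - 3 = -3 + A)
D(K) = -6 + K² + 44*K (D(K) = -6 + ((K² + 43*K) + K) = -6 + (K² + 44*K) = -6 + K² + 44*K)
10*D(V(1)) = 10*(-6 + (-3 + 1)² + 44*(-3 + 1)) = 10*(-6 + (-2)² + 44*(-2)) = 10*(-6 + 4 - 88) = 10*(-90) = -900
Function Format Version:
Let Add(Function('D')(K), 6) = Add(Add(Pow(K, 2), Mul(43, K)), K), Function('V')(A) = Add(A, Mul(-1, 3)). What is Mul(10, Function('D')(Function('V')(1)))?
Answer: -900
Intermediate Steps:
Function('V')(A) = Add(-3, A) (Function('V')(A) = Add(A, -3) = Add(-3, A))
Function('D')(K) = Add(-6, Pow(K, 2), Mul(44, K)) (Function('D')(K) = Add(-6, Add(Add(Pow(K, 2), Mul(43, K)), K)) = Add(-6, Add(Pow(K, 2), Mul(44, K))) = Add(-6, Pow(K, 2), Mul(44, K)))
Mul(10, Function('D')(Function('V')(1))) = Mul(10, Add(-6, Pow(Add(-3, 1), 2), Mul(44, Add(-3, 1)))) = Mul(10, Add(-6, Pow(-2, 2), Mul(44, -2))) = Mul(10, Add(-6, 4, -88)) = Mul(10, -90) = -900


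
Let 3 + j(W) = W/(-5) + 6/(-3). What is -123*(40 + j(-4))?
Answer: -22017/5 ≈ -4403.4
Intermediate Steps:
j(W) = -5 - W/5 (j(W) = -3 + (W/(-5) + 6/(-3)) = -3 + (W*(-⅕) + 6*(-⅓)) = -3 + (-W/5 - 2) = -3 + (-2 - W/5) = -5 - W/5)
-123*(40 + j(-4)) = -123*(40 + (-5 - ⅕*(-4))) = -123*(40 + (-5 + ⅘)) = -123*(40 - 21/5) = -123*179/5 = -22017/5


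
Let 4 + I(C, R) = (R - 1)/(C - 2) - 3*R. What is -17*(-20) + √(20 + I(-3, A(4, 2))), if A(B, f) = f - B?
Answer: 340 + √565/5 ≈ 344.75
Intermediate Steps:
I(C, R) = -4 - 3*R + (-1 + R)/(-2 + C) (I(C, R) = -4 + ((R - 1)/(C - 2) - 3*R) = -4 + ((-1 + R)/(-2 + C) - 3*R) = -4 + (-3*R + (-1 + R)/(-2 + C)) = -4 - 3*R + (-1 + R)/(-2 + C))
-17*(-20) + √(20 + I(-3, A(4, 2))) = -17*(-20) + √(20 + (7 - 4*(-3) + 7*(2 - 1*4) - 3*(-3)*(2 - 1*4))/(-2 - 3)) = 340 + √(20 + (7 + 12 + 7*(2 - 4) - 3*(-3)*(2 - 4))/(-5)) = 340 + √(20 - (7 + 12 + 7*(-2) - 3*(-3)*(-2))/5) = 340 + √(20 - (7 + 12 - 14 - 18)/5) = 340 + √(20 - ⅕*(-13)) = 340 + √(20 + 13/5) = 340 + √(113/5) = 340 + √565/5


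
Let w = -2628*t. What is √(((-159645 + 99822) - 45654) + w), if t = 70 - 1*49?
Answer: I*√160665 ≈ 400.83*I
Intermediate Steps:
t = 21 (t = 70 - 49 = 21)
w = -55188 (w = -2628*21 = -55188)
√(((-159645 + 99822) - 45654) + w) = √(((-159645 + 99822) - 45654) - 55188) = √((-59823 - 45654) - 55188) = √(-105477 - 55188) = √(-160665) = I*√160665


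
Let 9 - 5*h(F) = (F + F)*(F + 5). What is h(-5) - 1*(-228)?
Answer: 1149/5 ≈ 229.80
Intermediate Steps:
h(F) = 9/5 - 2*F*(5 + F)/5 (h(F) = 9/5 - (F + F)*(F + 5)/5 = 9/5 - 2*F*(5 + F)/5)
h(-5) - 1*(-228) = (9/5 - 2*(-5) - ⅖*(-5)²) - 1*(-228) = (9/5 + 10 - ⅖*25) + 228 = (9/5 + 10 - 10) + 228 = 9/5 + 228 = 1149/5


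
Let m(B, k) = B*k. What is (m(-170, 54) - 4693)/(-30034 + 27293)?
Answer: 13873/2741 ≈ 5.0613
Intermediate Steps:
(m(-170, 54) - 4693)/(-30034 + 27293) = (-170*54 - 4693)/(-30034 + 27293) = (-9180 - 4693)/(-2741) = -13873*(-1/2741) = 13873/2741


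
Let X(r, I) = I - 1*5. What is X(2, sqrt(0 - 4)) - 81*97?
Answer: -7862 + 2*I ≈ -7862.0 + 2.0*I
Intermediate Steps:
X(r, I) = -5 + I (X(r, I) = I - 5 = -5 + I)
X(2, sqrt(0 - 4)) - 81*97 = (-5 + sqrt(0 - 4)) - 81*97 = (-5 + sqrt(-4)) - 7857 = (-5 + 2*I) - 7857 = -7862 + 2*I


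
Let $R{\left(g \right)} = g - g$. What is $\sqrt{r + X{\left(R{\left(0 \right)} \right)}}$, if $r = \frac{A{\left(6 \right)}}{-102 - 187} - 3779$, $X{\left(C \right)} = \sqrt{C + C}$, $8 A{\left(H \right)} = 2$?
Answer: $\frac{5 i \sqrt{174741}}{34} \approx 61.474 i$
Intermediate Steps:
$A{\left(H \right)} = \frac{1}{4}$ ($A{\left(H \right)} = \frac{1}{8} \cdot 2 = \frac{1}{4}$)
$R{\left(g \right)} = 0$
$X{\left(C \right)} = \sqrt{2} \sqrt{C}$ ($X{\left(C \right)} = \sqrt{2 C} = \sqrt{2} \sqrt{C}$)
$r = - \frac{4368525}{1156}$ ($r = \frac{1}{4 \left(-102 - 187\right)} - 3779 = \frac{1}{4 \left(-289\right)} - 3779 = \frac{1}{4} \left(- \frac{1}{289}\right) - 3779 = - \frac{1}{1156} - 3779 = - \frac{4368525}{1156} \approx -3779.0$)
$\sqrt{r + X{\left(R{\left(0 \right)} \right)}} = \sqrt{- \frac{4368525}{1156} + \sqrt{2} \sqrt{0}} = \sqrt{- \frac{4368525}{1156} + \sqrt{2} \cdot 0} = \sqrt{- \frac{4368525}{1156} + 0} = \sqrt{- \frac{4368525}{1156}} = \frac{5 i \sqrt{174741}}{34}$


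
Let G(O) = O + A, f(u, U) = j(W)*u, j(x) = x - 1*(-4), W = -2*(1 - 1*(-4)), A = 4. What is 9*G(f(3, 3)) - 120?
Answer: -246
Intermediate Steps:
W = -10 (W = -2*(1 + 4) = -2*5 = -10)
j(x) = 4 + x (j(x) = x + 4 = 4 + x)
f(u, U) = -6*u (f(u, U) = (4 - 10)*u = -6*u)
G(O) = 4 + O (G(O) = O + 4 = 4 + O)
9*G(f(3, 3)) - 120 = 9*(4 - 6*3) - 120 = 9*(4 - 18) - 120 = 9*(-14) - 120 = -126 - 120 = -246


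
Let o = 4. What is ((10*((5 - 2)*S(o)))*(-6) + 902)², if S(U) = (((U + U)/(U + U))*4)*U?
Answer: 3912484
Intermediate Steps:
S(U) = 4*U (S(U) = (((2*U)/((2*U)))*4)*U = (((2*U)*(1/(2*U)))*4)*U = (1*4)*U = 4*U)
((10*((5 - 2)*S(o)))*(-6) + 902)² = ((10*((5 - 2)*(4*4)))*(-6) + 902)² = ((10*(3*16))*(-6) + 902)² = ((10*48)*(-6) + 902)² = (480*(-6) + 902)² = (-2880 + 902)² = (-1978)² = 3912484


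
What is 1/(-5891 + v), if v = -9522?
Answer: -1/15413 ≈ -6.4880e-5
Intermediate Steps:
1/(-5891 + v) = 1/(-5891 - 9522) = 1/(-15413) = -1/15413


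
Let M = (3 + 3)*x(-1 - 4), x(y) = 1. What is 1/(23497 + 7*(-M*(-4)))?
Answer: 1/23665 ≈ 4.2256e-5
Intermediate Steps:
M = 6 (M = (3 + 3)*1 = 6*1 = 6)
1/(23497 + 7*(-M*(-4))) = 1/(23497 + 7*(-6*(-4))) = 1/(23497 + 7*(-1*(-24))) = 1/(23497 + 7*24) = 1/(23497 + 168) = 1/23665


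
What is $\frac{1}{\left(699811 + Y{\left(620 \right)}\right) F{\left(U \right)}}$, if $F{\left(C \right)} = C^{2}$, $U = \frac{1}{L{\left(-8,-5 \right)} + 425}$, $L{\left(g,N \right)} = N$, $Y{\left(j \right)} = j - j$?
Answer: $\frac{25200}{99973} \approx 0.25207$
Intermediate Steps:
$Y{\left(j \right)} = 0$
$U = \frac{1}{420}$ ($U = \frac{1}{-5 + 425} = \frac{1}{420} \approx 0.002381$)
$\frac{1}{\left(699811 + Y{\left(620 \right)}\right) F{\left(U \right)}} = \frac{1}{\left(699811 + 0\right) \left(\frac{1}{420}\right)^{2}} = \frac{\frac{1}{\frac{1}{176400}}}{699811} = \frac{1}{699811} \cdot 176400 = \frac{25200}{99973}$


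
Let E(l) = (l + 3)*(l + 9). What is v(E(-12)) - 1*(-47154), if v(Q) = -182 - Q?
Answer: 46945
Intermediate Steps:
E(l) = (3 + l)*(9 + l)
v(E(-12)) - 1*(-47154) = (-182 - (27 + (-12)**2 + 12*(-12))) - 1*(-47154) = (-182 - (27 + 144 - 144)) + 47154 = (-182 - 1*27) + 47154 = (-182 - 27) + 47154 = -209 + 47154 = 46945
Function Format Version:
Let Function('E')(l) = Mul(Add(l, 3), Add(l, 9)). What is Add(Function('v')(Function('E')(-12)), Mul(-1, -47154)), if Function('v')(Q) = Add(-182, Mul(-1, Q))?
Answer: 46945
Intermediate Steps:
Function('E')(l) = Mul(Add(3, l), Add(9, l))
Add(Function('v')(Function('E')(-12)), Mul(-1, -47154)) = Add(Add(-182, Mul(-1, Add(27, Pow(-12, 2), Mul(12, -12)))), Mul(-1, -47154)) = Add(Add(-182, Mul(-1, Add(27, 144, -144))), 47154) = Add(Add(-182, Mul(-1, 27)), 47154) = Add(Add(-182, -27), 47154) = Add(-209, 47154) = 46945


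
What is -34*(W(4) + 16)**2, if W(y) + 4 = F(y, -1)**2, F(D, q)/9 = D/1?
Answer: -58169376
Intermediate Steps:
F(D, q) = 9*D (F(D, q) = 9*(D/1) = 9*(D*1) = 9*D)
W(y) = -4 + 81*y**2 (W(y) = -4 + (9*y)**2 = -4 + 81*y**2)
-34*(W(4) + 16)**2 = -34*((-4 + 81*4**2) + 16)**2 = -34*((-4 + 81*16) + 16)**2 = -34*((-4 + 1296) + 16)**2 = -34*(1292 + 16)**2 = -34*1308**2 = -34*1710864 = -58169376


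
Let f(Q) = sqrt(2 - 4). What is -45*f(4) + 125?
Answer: 125 - 45*I*sqrt(2) ≈ 125.0 - 63.64*I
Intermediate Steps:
f(Q) = I*sqrt(2) (f(Q) = sqrt(-2) = I*sqrt(2))
-45*f(4) + 125 = -45*I*sqrt(2) + 125 = 125 - 45*I*sqrt(2)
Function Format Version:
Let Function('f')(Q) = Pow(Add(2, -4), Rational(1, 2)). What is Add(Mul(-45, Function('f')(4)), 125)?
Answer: Add(125, Mul(-45, I, Pow(2, Rational(1, 2)))) ≈ Add(125.00, Mul(-63.640, I))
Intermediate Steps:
Function('f')(Q) = Mul(I, Pow(2, Rational(1, 2))) (Function('f')(Q) = Pow(-2, Rational(1, 2)) = Mul(I, Pow(2, Rational(1, 2))))
Add(Mul(-45, Function('f')(4)), 125) = Add(Mul(-45, Mul(I, Pow(2, Rational(1, 2)))), 125) = Add(Mul(-45, I, Pow(2, Rational(1, 2))), 125) = Add(125, Mul(-45, I, Pow(2, Rational(1, 2))))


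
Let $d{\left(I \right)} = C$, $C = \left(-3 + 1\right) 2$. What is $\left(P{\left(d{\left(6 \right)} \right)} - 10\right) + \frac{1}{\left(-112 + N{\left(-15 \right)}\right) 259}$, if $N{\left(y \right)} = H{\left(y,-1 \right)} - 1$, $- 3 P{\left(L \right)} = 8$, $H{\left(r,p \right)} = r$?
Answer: $- \frac{1259779}{99456} \approx -12.667$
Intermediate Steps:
$C = -4$ ($C = \left(-2\right) 2 = -4$)
$d{\left(I \right)} = -4$
$P{\left(L \right)} = - \frac{8}{3}$ ($P{\left(L \right)} = \left(- \frac{1}{3}\right) 8 = - \frac{8}{3}$)
$N{\left(y \right)} = -1 + y$ ($N{\left(y \right)} = y - 1 = -1 + y$)
$\left(P{\left(d{\left(6 \right)} \right)} - 10\right) + \frac{1}{\left(-112 + N{\left(-15 \right)}\right) 259} = \left(- \frac{8}{3} - 10\right) + \frac{1}{\left(-112 - 16\right) 259} = - \frac{38}{3} + \frac{1}{-112 - 16} \cdot \frac{1}{259} = - \frac{38}{3} + \frac{1}{-128} \cdot \frac{1}{259} = - \frac{38}{3} - \frac{1}{33152} = - \frac{1259779}{99456}$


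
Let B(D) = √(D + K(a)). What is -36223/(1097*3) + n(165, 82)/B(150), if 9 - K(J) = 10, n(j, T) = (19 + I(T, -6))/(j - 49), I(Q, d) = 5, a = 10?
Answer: -36223/3291 + 6*√149/4321 ≈ -10.990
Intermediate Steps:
n(j, T) = 24/(-49 + j) (n(j, T) = (19 + 5)/(j - 49) = 24/(-49 + j))
K(J) = -1 (K(J) = 9 - 1*10 = 9 - 10 = -1)
B(D) = √(-1 + D) (B(D) = √(D - 1) = √(-1 + D))
-36223/(1097*3) + n(165, 82)/B(150) = -36223/(1097*3) + (24/(-49 + 165))/(√(-1 + 150)) = -36223/3291 + (24/116)/(√149) = -36223*1/3291 + (24*(1/116))*(√149/149) = -36223/3291 + 6*(√149/149)/29 = -36223/3291 + 6*√149/4321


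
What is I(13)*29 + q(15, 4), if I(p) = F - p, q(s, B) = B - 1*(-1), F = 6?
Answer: -198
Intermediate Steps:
q(s, B) = 1 + B (q(s, B) = B + 1 = 1 + B)
I(p) = 6 - p
I(13)*29 + q(15, 4) = (6 - 1*13)*29 + (1 + 4) = (6 - 13)*29 + 5 = -7*29 + 5 = -203 + 5 = -198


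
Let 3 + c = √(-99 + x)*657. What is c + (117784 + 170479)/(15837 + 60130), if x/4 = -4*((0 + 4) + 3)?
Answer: 60362/75967 + 657*I*√211 ≈ 0.79458 + 9543.5*I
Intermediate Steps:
x = -112 (x = 4*(-4*((0 + 4) + 3)) = 4*(-4*(4 + 3)) = 4*(-4*7) = 4*(-28) = -112)
c = -3 + 657*I*√211 (c = -3 + √(-99 - 112)*657 = -3 + √(-211)*657 = -3 + (I*√211)*657 = -3 + 657*I*√211 ≈ -3.0 + 9543.5*I)
c + (117784 + 170479)/(15837 + 60130) = (-3 + 657*I*√211) + (117784 + 170479)/(15837 + 60130) = (-3 + 657*I*√211) + 288263/75967 = 60362/75967 + 657*I*√211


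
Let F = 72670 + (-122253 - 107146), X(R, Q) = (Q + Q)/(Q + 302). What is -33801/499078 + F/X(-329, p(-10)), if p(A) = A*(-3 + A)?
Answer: -8447761750161/32440070 ≈ -2.6041e+5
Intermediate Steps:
X(R, Q) = 2*Q/(302 + Q) (X(R, Q) = (2*Q)/(302 + Q) = 2*Q/(302 + Q))
F = -156729 (F = 72670 - 229399 = -156729)
-33801/499078 + F/X(-329, p(-10)) = -33801/499078 - 156729*(-(302 - 10*(-3 - 10))/(20*(-3 - 10))) = -33801*1/499078 - 156729/(2*(-10*(-13))/(302 - 10*(-13))) = -33801/499078 - 156729/(2*130/(302 + 130)) = -33801/499078 - 156729/(2*130/432) = -33801/499078 - 156729/(2*130*(1/432)) = -33801/499078 - 156729/65/108 = -33801/499078 - 156729*108/65 = -33801/499078 - 16926732/65 = -8447761750161/32440070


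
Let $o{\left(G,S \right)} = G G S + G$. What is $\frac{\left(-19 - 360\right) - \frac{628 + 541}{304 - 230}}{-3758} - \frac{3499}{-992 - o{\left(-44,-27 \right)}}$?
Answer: $\frac{32899172}{892049613} \approx 0.03688$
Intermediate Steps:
$o{\left(G,S \right)} = G + S G^{2}$ ($o{\left(G,S \right)} = G^{2} S + G = S G^{2} + G = G + S G^{2}$)
$\frac{\left(-19 - 360\right) - \frac{628 + 541}{304 - 230}}{-3758} - \frac{3499}{-992 - o{\left(-44,-27 \right)}} = \frac{\left(-19 - 360\right) - \frac{628 + 541}{304 - 230}}{-3758} - \frac{3499}{-992 - - 44 \left(1 - -1188\right)} = \left(\left(-19 - 360\right) - \frac{1169}{74}\right) \left(- \frac{1}{3758}\right) - \frac{3499}{-992 - - 44 \left(1 + 1188\right)} = \left(-379 - 1169 \cdot \frac{1}{74}\right) \left(- \frac{1}{3758}\right) - \frac{3499}{-992 - \left(-44\right) 1189} = \left(-379 - \frac{1169}{74}\right) \left(- \frac{1}{3758}\right) - \frac{3499}{-992 - -52316} = \left(-379 - \frac{1169}{74}\right) \left(- \frac{1}{3758}\right) - \frac{3499}{-992 + 52316} = \left(- \frac{29215}{74}\right) \left(- \frac{1}{3758}\right) - \frac{3499}{51324} = \frac{29215}{278092} - \frac{3499}{51324} = \frac{32899172}{892049613}$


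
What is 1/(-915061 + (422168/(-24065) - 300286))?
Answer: -24065/29247747723 ≈ -8.2280e-7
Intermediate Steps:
1/(-915061 + (422168/(-24065) - 300286)) = 1/(-915061 + (422168*(-1/24065) - 300286)) = 1/(-915061 + (-422168/24065 - 300286)) = 1/(-915061 - 7226804758/24065) = 1/(-29247747723/24065) = -24065/29247747723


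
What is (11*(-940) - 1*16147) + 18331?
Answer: -8156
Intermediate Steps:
(11*(-940) - 1*16147) + 18331 = (-10340 - 16147) + 18331 = -26487 + 18331 = -8156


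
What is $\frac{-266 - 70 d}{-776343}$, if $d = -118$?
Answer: $- \frac{7994}{776343} \approx -0.010297$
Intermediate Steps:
$\frac{-266 - 70 d}{-776343} = \frac{-266 - -8260}{-776343} = \left(-266 + 8260\right) \left(- \frac{1}{776343}\right) = 7994 \left(- \frac{1}{776343}\right) = - \frac{7994}{776343}$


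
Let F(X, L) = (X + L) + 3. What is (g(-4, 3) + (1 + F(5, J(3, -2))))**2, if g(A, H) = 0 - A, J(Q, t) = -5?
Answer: 64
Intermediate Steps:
F(X, L) = 3 + L + X (F(X, L) = (L + X) + 3 = 3 + L + X)
g(A, H) = -A
(g(-4, 3) + (1 + F(5, J(3, -2))))**2 = (-1*(-4) + (1 + (3 - 5 + 5)))**2 = (4 + (1 + 3))**2 = (4 + 4)**2 = 8**2 = 64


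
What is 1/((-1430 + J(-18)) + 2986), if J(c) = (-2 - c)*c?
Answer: 1/1268 ≈ 0.00078864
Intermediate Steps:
J(c) = c*(-2 - c)
1/((-1430 + J(-18)) + 2986) = 1/((-1430 - 1*(-18)*(2 - 18)) + 2986) = 1/((-1430 - 1*(-18)*(-16)) + 2986) = 1/((-1430 - 288) + 2986) = 1/(-1718 + 2986) = 1/1268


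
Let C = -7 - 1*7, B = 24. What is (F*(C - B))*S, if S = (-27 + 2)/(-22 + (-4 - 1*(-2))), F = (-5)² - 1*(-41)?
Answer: -5225/2 ≈ -2612.5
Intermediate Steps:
C = -14 (C = -7 - 7 = -14)
F = 66 (F = 25 + 41 = 66)
S = 25/24 (S = -25/(-22 + (-4 + 2)) = -25/(-22 - 2) = -25/(-24) = -25*(-1/24) = 25/24 ≈ 1.0417)
(F*(C - B))*S = (66*(-14 - 1*24))*(25/24) = (66*(-14 - 24))*(25/24) = (66*(-38))*(25/24) = -2508*25/24 = -5225/2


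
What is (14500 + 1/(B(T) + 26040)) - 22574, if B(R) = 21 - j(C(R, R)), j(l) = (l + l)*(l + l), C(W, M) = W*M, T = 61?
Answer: -446954864423/55357303 ≈ -8074.0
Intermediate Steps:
C(W, M) = M*W
j(l) = 4*l² (j(l) = (2*l)*(2*l) = 4*l²)
B(R) = 21 - 4*R⁴ (B(R) = 21 - 4*(R*R)² = 21 - 4*(R²)² = 21 - 4*R⁴)
(14500 + 1/(B(T) + 26040)) - 22574 = (14500 + 1/((21 - 4*61⁴) + 26040)) - 22574 = (14500 + 1/((21 - 4*13845841) + 26040)) - 22574 = (14500 + 1/((21 - 55383364) + 26040)) - 22574 = (14500 + 1/(-55383343 + 26040)) - 22574 = (14500 + 1/(-55357303)) - 22574 = (14500 - 1/55357303) - 22574 = 802680893499/55357303 - 22574 = -446954864423/55357303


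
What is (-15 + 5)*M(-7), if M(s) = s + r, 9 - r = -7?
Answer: -90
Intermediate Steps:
r = 16 (r = 9 - 1*(-7) = 9 + 7 = 16)
M(s) = 16 + s (M(s) = s + 16 = 16 + s)
(-15 + 5)*M(-7) = (-15 + 5)*(16 - 7) = -10*9 = -90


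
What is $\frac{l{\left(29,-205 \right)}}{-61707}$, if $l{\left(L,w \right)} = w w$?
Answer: $- \frac{42025}{61707} \approx -0.68104$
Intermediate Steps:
$l{\left(L,w \right)} = w^{2}$
$\frac{l{\left(29,-205 \right)}}{-61707} = \frac{\left(-205\right)^{2}}{-61707} = 42025 \left(- \frac{1}{61707}\right) = - \frac{42025}{61707}$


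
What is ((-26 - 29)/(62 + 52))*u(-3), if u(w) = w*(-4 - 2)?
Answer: -165/19 ≈ -8.6842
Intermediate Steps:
u(w) = -6*w (u(w) = w*(-6) = -6*w)
((-26 - 29)/(62 + 52))*u(-3) = ((-26 - 29)/(62 + 52))*(-6*(-3)) = -55/114*18 = -165/19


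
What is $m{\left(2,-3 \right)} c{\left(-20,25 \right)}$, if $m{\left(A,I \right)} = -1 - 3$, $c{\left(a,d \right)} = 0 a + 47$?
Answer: $-188$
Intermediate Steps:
$c{\left(a,d \right)} = 47$ ($c{\left(a,d \right)} = 0 + 47 = 47$)
$m{\left(A,I \right)} = -4$
$m{\left(2,-3 \right)} c{\left(-20,25 \right)} = \left(-4\right) 47 = -188$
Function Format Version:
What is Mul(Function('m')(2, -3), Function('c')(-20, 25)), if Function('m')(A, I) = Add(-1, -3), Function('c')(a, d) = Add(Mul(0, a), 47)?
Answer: -188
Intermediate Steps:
Function('c')(a, d) = 47 (Function('c')(a, d) = Add(0, 47) = 47)
Function('m')(A, I) = -4
Mul(Function('m')(2, -3), Function('c')(-20, 25)) = Mul(-4, 47) = -188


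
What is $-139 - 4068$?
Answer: $-4207$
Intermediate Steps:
$-139 - 4068 = -4207$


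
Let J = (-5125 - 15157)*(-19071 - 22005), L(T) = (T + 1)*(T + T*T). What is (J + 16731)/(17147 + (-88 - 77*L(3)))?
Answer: 833120163/13363 ≈ 62345.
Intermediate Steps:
L(T) = (1 + T)*(T + T²)
J = 833103432 (J = -20282*(-41076) = 833103432)
(J + 16731)/(17147 + (-88 - 77*L(3))) = (833103432 + 16731)/(17147 + (-88 - 231*(1 + 3² + 2*3))) = 833120163/(17147 + (-88 - 231*(1 + 9 + 6))) = 833120163/(17147 + (-88 - 231*16)) = 833120163/(17147 + (-88 - 77*48)) = 833120163/(17147 + (-88 - 3696)) = 833120163/(17147 - 3784) = 833120163/13363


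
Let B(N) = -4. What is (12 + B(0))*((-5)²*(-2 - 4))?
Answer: -1200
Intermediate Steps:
(12 + B(0))*((-5)²*(-2 - 4)) = (12 - 4)*((-5)²*(-2 - 4)) = 8*(25*(-6)) = 8*(-150) = -1200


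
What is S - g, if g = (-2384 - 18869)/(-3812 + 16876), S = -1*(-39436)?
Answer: 515213157/13064 ≈ 39438.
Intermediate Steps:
S = 39436
g = -21253/13064 ≈ -1.6268
S - g = 39436 - 1*(-21253/13064) = 39436 + 21253/13064 = 515213157/13064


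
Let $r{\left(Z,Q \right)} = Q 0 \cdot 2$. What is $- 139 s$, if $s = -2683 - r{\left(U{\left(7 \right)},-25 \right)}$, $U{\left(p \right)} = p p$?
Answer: $372937$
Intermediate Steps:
$U{\left(p \right)} = p^{2}$
$r{\left(Z,Q \right)} = 0$ ($r{\left(Z,Q \right)} = 0 \cdot 2 = 0$)
$s = -2683$ ($s = -2683 - 0 = -2683 + 0 = -2683$)
$- 139 s = \left(-139\right) \left(-2683\right) = 372937$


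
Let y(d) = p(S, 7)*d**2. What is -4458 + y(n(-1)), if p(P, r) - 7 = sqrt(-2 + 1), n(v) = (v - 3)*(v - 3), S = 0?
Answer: -2666 + 256*I ≈ -2666.0 + 256.0*I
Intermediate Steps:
n(v) = (-3 + v)**2 (n(v) = (-3 + v)*(-3 + v) = (-3 + v)**2)
p(P, r) = 7 + I (p(P, r) = 7 + sqrt(-2 + 1) = 7 + sqrt(-1) = 7 + I)
y(d) = d**2*(7 + I) (y(d) = (7 + I)*d**2 = d**2*(7 + I))
-4458 + y(n(-1)) = -4458 + ((-3 - 1)**2)**2*(7 + I) = -4458 + ((-4)**2)**2*(7 + I) = -4458 + 16**2*(7 + I) = -4458 + 256*(7 + I) = -4458 + (1792 + 256*I) = -2666 + 256*I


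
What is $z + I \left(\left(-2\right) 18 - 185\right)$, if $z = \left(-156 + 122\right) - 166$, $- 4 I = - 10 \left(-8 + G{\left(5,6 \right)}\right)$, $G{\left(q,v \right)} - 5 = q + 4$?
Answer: $-3515$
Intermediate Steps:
$G{\left(q,v \right)} = 9 + q$ ($G{\left(q,v \right)} = 5 + \left(q + 4\right) = 5 + \left(4 + q\right) = 9 + q$)
$I = 15$ ($I = - \frac{\left(-10\right) \left(-8 + \left(9 + 5\right)\right)}{4} = - \frac{\left(-10\right) \left(-8 + 14\right)}{4} = - \frac{\left(-10\right) 6}{4} = \left(- \frac{1}{4}\right) \left(-60\right) = 15$)
$z = -200$ ($z = -34 - 166 = -200$)
$z + I \left(\left(-2\right) 18 - 185\right) = -200 + 15 \left(\left(-2\right) 18 - 185\right) = -200 + 15 \left(-36 - 185\right) = -200 + 15 \left(-221\right) = -200 - 3315 = -3515$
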